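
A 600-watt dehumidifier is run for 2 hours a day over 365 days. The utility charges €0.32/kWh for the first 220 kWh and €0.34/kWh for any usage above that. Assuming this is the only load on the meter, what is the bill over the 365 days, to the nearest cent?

€144.52

Runtime = 2 h/day × 365 days = 730 h
Energy = 0.6 kW × 730 h = 438 kWh
Tier 1 (0–220 kWh): 220 × €0.32 = €70.4
Above 220 kWh: 218 × €0.34 = €74.12
Bill = €144.52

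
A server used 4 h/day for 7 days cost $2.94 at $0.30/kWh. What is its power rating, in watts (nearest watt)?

Energy = $2.94 ÷ $0.30/kWh = 9.8 kWh
Runtime = 4 h/day × 7 days = 28 h
Power = 9.8 kWh ÷ 28 h = 0.35 kW = 350 W

350 W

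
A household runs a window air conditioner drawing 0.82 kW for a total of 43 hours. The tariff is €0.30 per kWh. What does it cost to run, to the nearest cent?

Energy = 0.82 kW × 43 h = 35.26 kWh
Cost = 35.26 kWh × €0.30/kWh = €10.58

€10.58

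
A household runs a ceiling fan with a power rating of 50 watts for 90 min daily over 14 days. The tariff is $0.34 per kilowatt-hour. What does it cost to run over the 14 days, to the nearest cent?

Runtime = 90 min × 14 = 1260 min = 21 h
Energy = 0.05 kW × 21 h = 1.05 kWh
Cost = 1.05 kWh × $0.34/kWh = $0.36

$0.36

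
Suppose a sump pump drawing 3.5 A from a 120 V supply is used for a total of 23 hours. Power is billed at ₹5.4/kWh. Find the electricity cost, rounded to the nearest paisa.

₹52.16

Power = 3.5 A × 120 V = 420 W = 0.42 kW
Energy = 0.42 kW × 23 h = 9.66 kWh
Cost = 9.66 kWh × ₹5.4/kWh = ₹52.16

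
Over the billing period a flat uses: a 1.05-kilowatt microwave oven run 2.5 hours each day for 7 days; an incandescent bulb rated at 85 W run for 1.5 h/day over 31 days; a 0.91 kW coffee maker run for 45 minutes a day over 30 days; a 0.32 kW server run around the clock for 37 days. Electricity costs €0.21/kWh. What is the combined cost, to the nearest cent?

€68.66

microwave oven: Runtime = 2.5 h/day × 7 days = 17.5 h
microwave oven: 1.05 kW × 17.5 h = 18.375 kWh
incandescent bulb: Runtime = 1.5 h/day × 31 days = 46.5 h
incandescent bulb: 0.085 kW × 46.5 h = 3.9525 kWh
coffee maker: Runtime = 45 min × 30 = 1350 min = 22.5 h
coffee maker: 0.91 kW × 22.5 h = 20.475 kWh
server: Runtime = 24 h × 37 = 888 h
server: 0.32 kW × 888 h = 284.16 kWh
Total energy = 326.9625 kWh
Cost = 326.9625 × €0.21 = €68.66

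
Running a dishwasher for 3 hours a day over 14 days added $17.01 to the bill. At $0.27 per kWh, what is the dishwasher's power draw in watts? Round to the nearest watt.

1500 W

Energy = $17.01 ÷ $0.27/kWh = 63 kWh
Runtime = 3 h/day × 14 days = 42 h
Power = 63 kWh ÷ 42 h = 1.5 kW = 1500 W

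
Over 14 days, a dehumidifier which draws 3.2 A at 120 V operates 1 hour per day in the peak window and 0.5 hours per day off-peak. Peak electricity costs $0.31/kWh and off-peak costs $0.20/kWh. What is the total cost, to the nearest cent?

$2.20

Power = 3.2 A × 120 V = 384 W = 0.384 kW
Peak energy = 0.384 kW × 1 h × 14 = 5.376 kWh
Off-peak energy = 0.384 kW × 0.5 h × 14 = 2.688 kWh
Cost = 5.376 × $0.31 + 2.688 × $0.20 = $1.66656 + $0.5376 = $2.20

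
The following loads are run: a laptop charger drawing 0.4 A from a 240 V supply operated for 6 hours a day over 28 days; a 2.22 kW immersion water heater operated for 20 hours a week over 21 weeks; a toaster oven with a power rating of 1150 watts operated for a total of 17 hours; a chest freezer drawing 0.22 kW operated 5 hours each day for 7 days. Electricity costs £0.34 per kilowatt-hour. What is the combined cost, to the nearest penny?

laptop charger: Power = 0.4 A × 240 V = 96 W = 0.096 kW
laptop charger: Runtime = 6 h/day × 28 days = 168 h
laptop charger: 0.096 kW × 168 h = 16.128 kWh
immersion water heater: Runtime = 20 h/week × 21 weeks = 420 h
immersion water heater: 2.22 kW × 420 h = 932.4 kWh
toaster oven: 1.15 kW × 17 h = 19.55 kWh
chest freezer: Runtime = 5 h/day × 7 days = 35 h
chest freezer: 0.22 kW × 35 h = 7.7 kWh
Total energy = 975.778 kWh
Cost = 975.778 × £0.34 = £331.76

£331.76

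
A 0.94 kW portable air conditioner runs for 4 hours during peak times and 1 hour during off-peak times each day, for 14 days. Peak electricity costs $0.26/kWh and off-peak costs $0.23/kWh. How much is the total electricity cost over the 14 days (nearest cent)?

$16.71

Peak energy = 0.94 kW × 4 h × 14 = 52.64 kWh
Off-peak energy = 0.94 kW × 1 h × 14 = 13.16 kWh
Cost = 52.64 × $0.26 + 13.16 × $0.23 = $13.6864 + $3.0268 = $16.71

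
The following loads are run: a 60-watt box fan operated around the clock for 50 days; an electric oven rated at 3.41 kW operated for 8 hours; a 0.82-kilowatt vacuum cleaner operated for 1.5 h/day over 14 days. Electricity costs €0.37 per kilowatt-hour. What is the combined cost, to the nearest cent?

box fan: Runtime = 24 h × 50 = 1200 h
box fan: 0.06 kW × 1200 h = 72 kWh
electric oven: 3.41 kW × 8 h = 27.28 kWh
vacuum cleaner: Runtime = 1.5 h/day × 14 days = 21 h
vacuum cleaner: 0.82 kW × 21 h = 17.22 kWh
Total energy = 116.5 kWh
Cost = 116.5 × €0.37 = €43.11

€43.11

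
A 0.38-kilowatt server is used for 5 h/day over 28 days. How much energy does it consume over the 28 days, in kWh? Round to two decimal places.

53.20 kWh

Runtime = 5 h/day × 28 days = 140 h
Energy = 0.38 kW × 140 h = 53.2 kWh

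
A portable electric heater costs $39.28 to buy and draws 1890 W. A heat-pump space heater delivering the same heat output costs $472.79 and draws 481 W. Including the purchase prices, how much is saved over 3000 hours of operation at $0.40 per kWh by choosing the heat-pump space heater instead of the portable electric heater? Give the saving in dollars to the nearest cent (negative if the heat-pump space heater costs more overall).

$1257.29

portable electric heater: $39.28 + (1890/1000) kW × 3000 h × $0.40 = $39.28 + $2268 = $2307.28
heat-pump space heater: $472.79 + (481/1000) kW × 3000 h × $0.40 = $472.79 + $577.2 = $1049.99
Saving = $2307.28 − $1049.99 = $1257.29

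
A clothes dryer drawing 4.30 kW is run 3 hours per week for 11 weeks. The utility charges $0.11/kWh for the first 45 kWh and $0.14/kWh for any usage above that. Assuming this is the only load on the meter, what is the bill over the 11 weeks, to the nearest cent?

Runtime = 3 h/week × 11 weeks = 33 h
Energy = 4.3 kW × 33 h = 141.9 kWh
Tier 1 (0–45 kWh): 45 × $0.11 = $4.95
Above 45 kWh: 96.9 × $0.14 = $13.566
Bill = $18.52

$18.52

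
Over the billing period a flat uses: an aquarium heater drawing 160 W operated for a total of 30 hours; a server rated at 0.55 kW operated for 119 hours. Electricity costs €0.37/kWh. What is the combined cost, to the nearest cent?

€25.99

aquarium heater: 0.16 kW × 30 h = 4.8 kWh
server: 0.55 kW × 119 h = 65.45 kWh
Total energy = 70.25 kWh
Cost = 70.25 × €0.37 = €25.99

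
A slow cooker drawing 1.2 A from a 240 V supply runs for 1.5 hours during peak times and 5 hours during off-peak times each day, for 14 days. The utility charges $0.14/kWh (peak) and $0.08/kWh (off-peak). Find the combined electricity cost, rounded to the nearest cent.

Power = 1.2 A × 240 V = 288 W = 0.288 kW
Peak energy = 0.288 kW × 1.5 h × 14 = 6.048 kWh
Off-peak energy = 0.288 kW × 5 h × 14 = 20.16 kWh
Cost = 6.048 × $0.14 + 20.16 × $0.08 = $0.84672 + $1.6128 = $2.46

$2.46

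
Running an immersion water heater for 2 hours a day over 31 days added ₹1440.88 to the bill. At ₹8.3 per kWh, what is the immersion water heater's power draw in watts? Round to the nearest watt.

2800 W

Energy = ₹1440.88 ÷ ₹8.3/kWh = 173.6 kWh
Runtime = 2 h/day × 31 days = 62 h
Power = 173.6 kWh ÷ 62 h = 2.8 kW = 2800 W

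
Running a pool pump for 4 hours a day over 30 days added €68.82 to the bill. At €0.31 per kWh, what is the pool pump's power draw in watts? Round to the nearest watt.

1850 W

Energy = €68.82 ÷ €0.31/kWh = 222 kWh
Runtime = 4 h/day × 30 days = 120 h
Power = 222 kWh ÷ 120 h = 1.85 kW = 1850 W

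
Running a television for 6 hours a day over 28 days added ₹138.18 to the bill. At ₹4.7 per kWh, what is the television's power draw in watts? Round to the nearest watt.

175 W

Energy = ₹138.18 ÷ ₹4.7/kWh = 29.4 kWh
Runtime = 6 h/day × 28 days = 168 h
Power = 29.4 kWh ÷ 168 h = 0.175 kW = 175 W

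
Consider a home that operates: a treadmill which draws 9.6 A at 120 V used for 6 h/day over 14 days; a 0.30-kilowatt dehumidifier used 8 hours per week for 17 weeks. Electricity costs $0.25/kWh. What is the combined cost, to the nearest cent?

$34.39

treadmill: Power = 9.6 A × 120 V = 1152 W = 1.152 kW
treadmill: Runtime = 6 h/day × 14 days = 84 h
treadmill: 1.152 kW × 84 h = 96.768 kWh
dehumidifier: Runtime = 8 h/week × 17 weeks = 136 h
dehumidifier: 0.3 kW × 136 h = 40.8 kWh
Total energy = 137.568 kWh
Cost = 137.568 × $0.25 = $34.39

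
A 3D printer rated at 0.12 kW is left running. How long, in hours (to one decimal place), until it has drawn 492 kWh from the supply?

Hours = 492 kWh ÷ 0.12 kW = 4100.0 h

4100.0 h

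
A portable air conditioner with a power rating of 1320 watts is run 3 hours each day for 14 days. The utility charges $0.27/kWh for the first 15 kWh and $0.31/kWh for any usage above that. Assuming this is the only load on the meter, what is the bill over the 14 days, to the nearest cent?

$16.59

Runtime = 3 h/day × 14 days = 42 h
Energy = 1.32 kW × 42 h = 55.44 kWh
Tier 1 (0–15 kWh): 15 × $0.27 = $4.05
Above 15 kWh: 40.44 × $0.31 = $12.5364
Bill = $16.59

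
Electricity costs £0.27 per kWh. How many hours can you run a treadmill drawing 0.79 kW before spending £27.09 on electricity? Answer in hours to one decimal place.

127.0 h

Energy available = £27.09 ÷ £0.27/kWh = 100.3333 kWh
Hours = 100.3333 kWh ÷ 0.79 kW = 127.0 h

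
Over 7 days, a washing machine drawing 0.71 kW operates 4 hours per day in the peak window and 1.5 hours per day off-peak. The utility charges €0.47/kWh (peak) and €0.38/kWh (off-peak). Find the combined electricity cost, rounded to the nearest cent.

€12.18

Peak energy = 0.71 kW × 4 h × 7 = 19.88 kWh
Off-peak energy = 0.71 kW × 1.5 h × 7 = 7.455 kWh
Cost = 19.88 × €0.47 + 7.455 × €0.38 = €9.3436 + €2.8329 = €12.18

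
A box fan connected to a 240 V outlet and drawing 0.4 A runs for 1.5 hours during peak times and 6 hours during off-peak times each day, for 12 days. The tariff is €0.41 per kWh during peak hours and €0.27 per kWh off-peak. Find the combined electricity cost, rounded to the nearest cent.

€2.57

Power = 0.4 A × 240 V = 96 W = 0.096 kW
Peak energy = 0.096 kW × 1.5 h × 12 = 1.728 kWh
Off-peak energy = 0.096 kW × 6 h × 12 = 6.912 kWh
Cost = 1.728 × €0.41 + 6.912 × €0.27 = €0.70848 + €1.86624 = €2.57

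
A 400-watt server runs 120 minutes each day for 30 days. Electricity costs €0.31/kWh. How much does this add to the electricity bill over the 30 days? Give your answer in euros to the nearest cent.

€7.44

Runtime = 120 min × 30 = 3600 min = 60 h
Energy = 0.4 kW × 60 h = 24 kWh
Cost = 24 kWh × €0.31/kWh = €7.44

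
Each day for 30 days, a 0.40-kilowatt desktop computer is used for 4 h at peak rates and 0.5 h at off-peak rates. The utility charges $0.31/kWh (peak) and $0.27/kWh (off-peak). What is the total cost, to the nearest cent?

$16.50

Peak energy = 0.4 kW × 4 h × 30 = 48 kWh
Off-peak energy = 0.4 kW × 0.5 h × 30 = 6 kWh
Cost = 48 × $0.31 + 6 × $0.27 = $14.88 + $1.62 = $16.50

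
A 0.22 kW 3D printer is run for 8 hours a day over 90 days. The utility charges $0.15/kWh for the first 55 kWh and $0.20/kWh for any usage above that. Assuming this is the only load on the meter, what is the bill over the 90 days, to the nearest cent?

$28.93

Runtime = 8 h/day × 90 days = 720 h
Energy = 0.22 kW × 720 h = 158.4 kWh
Tier 1 (0–55 kWh): 55 × $0.15 = $8.25
Above 55 kWh: 103.4 × $0.20 = $20.68
Bill = $28.93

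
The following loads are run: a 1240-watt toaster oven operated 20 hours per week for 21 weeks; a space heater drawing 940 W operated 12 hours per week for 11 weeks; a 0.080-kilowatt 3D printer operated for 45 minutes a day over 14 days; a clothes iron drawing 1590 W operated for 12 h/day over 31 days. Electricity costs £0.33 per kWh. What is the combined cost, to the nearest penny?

£408.28

toaster oven: Runtime = 20 h/week × 21 weeks = 420 h
toaster oven: 1.24 kW × 420 h = 520.8 kWh
space heater: Runtime = 12 h/week × 11 weeks = 132 h
space heater: 0.94 kW × 132 h = 124.08 kWh
3D printer: Runtime = 45 min × 14 = 630 min = 10.5 h
3D printer: 0.08 kW × 10.5 h = 0.84 kWh
clothes iron: Runtime = 12 h/day × 31 days = 372 h
clothes iron: 1.59 kW × 372 h = 591.48 kWh
Total energy = 1237.2 kWh
Cost = 1237.2 × £0.33 = £408.28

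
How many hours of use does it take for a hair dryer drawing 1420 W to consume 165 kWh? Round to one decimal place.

116.2 h

Hours = 165 kWh ÷ 1.42 kW = 116.2 h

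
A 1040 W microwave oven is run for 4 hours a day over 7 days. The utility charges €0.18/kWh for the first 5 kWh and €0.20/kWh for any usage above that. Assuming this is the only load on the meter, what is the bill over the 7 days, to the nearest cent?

€5.72

Runtime = 4 h/day × 7 days = 28 h
Energy = 1.04 kW × 28 h = 29.12 kWh
Tier 1 (0–5 kWh): 5 × €0.18 = €0.9
Above 5 kWh: 24.12 × €0.20 = €4.824
Bill = €5.72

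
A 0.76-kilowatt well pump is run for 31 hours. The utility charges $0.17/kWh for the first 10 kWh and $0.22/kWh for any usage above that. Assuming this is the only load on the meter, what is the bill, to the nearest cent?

Energy = 0.76 kW × 31 h = 23.56 kWh
Tier 1 (0–10 kWh): 10 × $0.17 = $1.7
Above 10 kWh: 13.56 × $0.22 = $2.9832
Bill = $4.68

$4.68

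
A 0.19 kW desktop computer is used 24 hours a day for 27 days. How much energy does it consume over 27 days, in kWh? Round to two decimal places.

123.12 kWh

Runtime = 24 h × 27 = 648 h
Energy = 0.19 kW × 648 h = 123.12 kWh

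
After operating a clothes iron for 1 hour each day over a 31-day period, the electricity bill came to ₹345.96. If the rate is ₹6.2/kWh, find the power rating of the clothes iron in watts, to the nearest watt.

Energy = ₹345.96 ÷ ₹6.2/kWh = 55.8 kWh
Runtime = 1 h/day × 31 days = 31 h
Power = 55.8 kWh ÷ 31 h = 1.8 kW = 1800 W

1800 W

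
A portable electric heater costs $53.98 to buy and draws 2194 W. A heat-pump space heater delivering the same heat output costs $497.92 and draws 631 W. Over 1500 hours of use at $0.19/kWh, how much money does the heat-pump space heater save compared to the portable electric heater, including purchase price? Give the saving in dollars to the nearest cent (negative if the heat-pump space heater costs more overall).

portable electric heater: $53.98 + (2194/1000) kW × 1500 h × $0.19 = $53.98 + $625.29 = $679.27
heat-pump space heater: $497.92 + (631/1000) kW × 1500 h × $0.19 = $497.92 + $179.835 = $677.755
Saving = $679.27 − $677.755 = $1.515 → $1.52

$1.52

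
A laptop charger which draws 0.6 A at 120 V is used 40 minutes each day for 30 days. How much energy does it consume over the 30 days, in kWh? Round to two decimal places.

1.44 kWh

Power = 0.6 A × 120 V = 72 W = 0.072 kW
Runtime = 40 min × 30 = 1200 min = 20 h
Energy = 0.072 kW × 20 h = 1.44 kWh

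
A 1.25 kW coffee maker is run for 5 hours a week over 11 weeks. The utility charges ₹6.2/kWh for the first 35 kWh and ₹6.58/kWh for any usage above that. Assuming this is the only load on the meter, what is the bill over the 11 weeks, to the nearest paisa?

Runtime = 5 h/week × 11 weeks = 55 h
Energy = 1.25 kW × 55 h = 68.75 kWh
Tier 1 (0–35 kWh): 35 × ₹6.2 = ₹217
Above 35 kWh: 33.75 × ₹6.58 = ₹222.075
Bill = ₹439.08

₹439.08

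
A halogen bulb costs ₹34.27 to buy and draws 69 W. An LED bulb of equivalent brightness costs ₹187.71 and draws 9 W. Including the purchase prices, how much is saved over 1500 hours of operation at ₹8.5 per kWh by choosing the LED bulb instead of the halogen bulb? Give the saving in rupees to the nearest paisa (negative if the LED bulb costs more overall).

₹611.56

halogen bulb: ₹34.27 + (69/1000) kW × 1500 h × ₹8.5 = ₹34.27 + ₹879.75 = ₹914.02
LED bulb: ₹187.71 + (9/1000) kW × 1500 h × ₹8.5 = ₹187.71 + ₹114.75 = ₹302.46
Saving = ₹914.02 − ₹302.46 = ₹611.56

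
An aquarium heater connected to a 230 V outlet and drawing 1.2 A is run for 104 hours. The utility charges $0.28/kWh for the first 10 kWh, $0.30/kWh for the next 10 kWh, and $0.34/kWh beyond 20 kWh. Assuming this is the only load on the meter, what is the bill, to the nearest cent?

$8.76

Power = 1.2 A × 230 V = 276 W = 0.276 kW
Energy = 0.276 kW × 104 h = 28.704 kWh
Tier 1 (0–10 kWh): 10 × $0.28 = $2.8
Tier 2 (10–20 kWh): 10 × $0.30 = $3
Above 20 kWh: 8.704 × $0.34 = $2.95936
Bill = $8.76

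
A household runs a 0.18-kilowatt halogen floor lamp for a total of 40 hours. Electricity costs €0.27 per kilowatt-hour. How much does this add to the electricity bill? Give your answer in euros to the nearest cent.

Energy = 0.18 kW × 40 h = 7.2 kWh
Cost = 7.2 kWh × €0.27/kWh = €1.94

€1.94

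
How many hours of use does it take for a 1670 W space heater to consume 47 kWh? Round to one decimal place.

Hours = 47 kWh ÷ 1.67 kW = 28.1 h

28.1 h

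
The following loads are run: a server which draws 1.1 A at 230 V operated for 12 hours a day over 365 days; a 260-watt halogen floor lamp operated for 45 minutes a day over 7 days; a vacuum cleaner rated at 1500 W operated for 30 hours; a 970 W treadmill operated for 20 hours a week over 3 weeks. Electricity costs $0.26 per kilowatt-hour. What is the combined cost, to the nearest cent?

$315.30

server: Power = 1.1 A × 230 V = 253 W = 0.253 kW
server: Runtime = 12 h/day × 365 days = 4380 h
server: 0.253 kW × 4380 h = 1108.14 kWh
halogen floor lamp: Runtime = 45 min × 7 = 315 min = 5.25 h
halogen floor lamp: 0.26 kW × 5.25 h = 1.365 kWh
vacuum cleaner: 1.5 kW × 30 h = 45 kWh
treadmill: Runtime = 20 h/week × 3 weeks = 60 h
treadmill: 0.97 kW × 60 h = 58.2 kWh
Total energy = 1212.705 kWh
Cost = 1212.705 × $0.26 = $315.30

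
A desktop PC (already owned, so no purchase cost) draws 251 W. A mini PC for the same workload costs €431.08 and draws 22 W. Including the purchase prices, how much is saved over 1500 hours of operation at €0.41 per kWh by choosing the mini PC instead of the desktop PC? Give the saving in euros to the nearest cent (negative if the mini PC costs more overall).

desktop PC: €0.00 + (251/1000) kW × 1500 h × €0.41 = €0.00 + €154.365 = €154.365
mini PC: €431.08 + (22/1000) kW × 1500 h × €0.41 = €431.08 + €13.53 = €444.61
Saving = €154.365 − €444.61 = −€290.245 → -€290.25

-€290.25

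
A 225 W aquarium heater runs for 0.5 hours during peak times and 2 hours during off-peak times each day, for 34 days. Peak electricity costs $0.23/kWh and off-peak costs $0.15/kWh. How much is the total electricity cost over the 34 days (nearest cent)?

Peak energy = 0.225 kW × 0.5 h × 34 = 3.825 kWh
Off-peak energy = 0.225 kW × 2 h × 34 = 15.3 kWh
Cost = 3.825 × $0.23 + 15.3 × $0.15 = $0.87975 + $2.295 = $3.17

$3.17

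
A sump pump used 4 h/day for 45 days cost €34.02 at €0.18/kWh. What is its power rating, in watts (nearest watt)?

Energy = €34.02 ÷ €0.18/kWh = 189 kWh
Runtime = 4 h/day × 45 days = 180 h
Power = 189 kWh ÷ 180 h = 1.05 kW = 1050 W

1050 W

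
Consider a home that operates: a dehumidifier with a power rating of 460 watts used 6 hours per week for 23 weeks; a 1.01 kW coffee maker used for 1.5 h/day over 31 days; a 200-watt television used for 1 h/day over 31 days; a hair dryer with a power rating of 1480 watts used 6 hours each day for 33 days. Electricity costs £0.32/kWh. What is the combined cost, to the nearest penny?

dehumidifier: Runtime = 6 h/week × 23 weeks = 138 h
dehumidifier: 0.46 kW × 138 h = 63.48 kWh
coffee maker: Runtime = 1.5 h/day × 31 days = 46.5 h
coffee maker: 1.01 kW × 46.5 h = 46.965 kWh
television: Runtime = 1 h/day × 31 days = 31 h
television: 0.2 kW × 31 h = 6.2 kWh
hair dryer: Runtime = 6 h/day × 33 days = 198 h
hair dryer: 1.48 kW × 198 h = 293.04 kWh
Total energy = 409.685 kWh
Cost = 409.685 × £0.32 = £131.10

£131.10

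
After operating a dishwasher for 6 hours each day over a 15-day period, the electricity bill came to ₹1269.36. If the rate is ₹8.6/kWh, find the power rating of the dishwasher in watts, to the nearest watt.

1640 W

Energy = ₹1269.36 ÷ ₹8.6/kWh = 147.6 kWh
Runtime = 6 h/day × 15 days = 90 h
Power = 147.6 kWh ÷ 90 h = 1.64 kW = 1640 W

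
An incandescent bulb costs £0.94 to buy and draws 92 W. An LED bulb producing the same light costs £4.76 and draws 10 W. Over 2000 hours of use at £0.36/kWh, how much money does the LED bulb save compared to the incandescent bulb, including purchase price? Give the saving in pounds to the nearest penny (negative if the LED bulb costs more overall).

£55.22

incandescent bulb: £0.94 + (92/1000) kW × 2000 h × £0.36 = £0.94 + £66.24 = £67.18
LED bulb: £4.76 + (10/1000) kW × 2000 h × £0.36 = £4.76 + £7.2 = £11.96
Saving = £67.18 − £11.96 = £55.22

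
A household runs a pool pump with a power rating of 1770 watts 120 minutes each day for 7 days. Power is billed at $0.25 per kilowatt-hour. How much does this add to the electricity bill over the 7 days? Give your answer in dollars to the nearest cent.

Runtime = 120 min × 7 = 840 min = 14 h
Energy = 1.77 kW × 14 h = 24.78 kWh
Cost = 24.78 kWh × $0.25/kWh = $6.20

$6.20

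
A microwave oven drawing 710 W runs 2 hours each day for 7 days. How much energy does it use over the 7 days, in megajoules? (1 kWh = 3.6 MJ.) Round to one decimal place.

35.8 MJ

Runtime = 2 h/day × 7 days = 14 h
Energy = 0.71 kW × 14 h = 9.94 kWh
= 9.94 × 3.6 MJ = 35.8 MJ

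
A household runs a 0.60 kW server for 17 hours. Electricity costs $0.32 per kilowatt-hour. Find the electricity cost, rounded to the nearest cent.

$3.26

Energy = 0.6 kW × 17 h = 10.2 kWh
Cost = 10.2 kWh × $0.32/kWh = $3.26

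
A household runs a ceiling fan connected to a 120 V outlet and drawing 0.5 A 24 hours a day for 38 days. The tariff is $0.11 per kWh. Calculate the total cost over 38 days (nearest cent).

Power = 0.5 A × 120 V = 60 W = 0.06 kW
Runtime = 24 h × 38 = 912 h
Energy = 0.06 kW × 912 h = 54.72 kWh
Cost = 54.72 kWh × $0.11/kWh = $6.02

$6.02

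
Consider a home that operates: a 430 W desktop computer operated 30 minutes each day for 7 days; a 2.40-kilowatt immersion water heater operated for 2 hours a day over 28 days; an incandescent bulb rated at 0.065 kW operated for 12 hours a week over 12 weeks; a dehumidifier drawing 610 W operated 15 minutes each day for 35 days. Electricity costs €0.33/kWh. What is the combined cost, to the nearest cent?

desktop computer: Runtime = 30 min × 7 = 210 min = 3.5 h
desktop computer: 0.43 kW × 3.5 h = 1.505 kWh
immersion water heater: Runtime = 2 h/day × 28 days = 56 h
immersion water heater: 2.4 kW × 56 h = 134.4 kWh
incandescent bulb: Runtime = 12 h/week × 12 weeks = 144 h
incandescent bulb: 0.065 kW × 144 h = 9.36 kWh
dehumidifier: Runtime = 15 min × 35 = 525 min = 8.75 h
dehumidifier: 0.61 kW × 8.75 h = 5.3375 kWh
Total energy = 150.6025 kWh
Cost = 150.6025 × €0.33 = €49.70

€49.70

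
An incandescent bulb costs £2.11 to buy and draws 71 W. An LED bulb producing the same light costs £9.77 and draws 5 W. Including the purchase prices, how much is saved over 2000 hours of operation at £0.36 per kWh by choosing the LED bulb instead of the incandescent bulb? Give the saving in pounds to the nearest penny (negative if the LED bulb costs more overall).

£39.86

incandescent bulb: £2.11 + (71/1000) kW × 2000 h × £0.36 = £2.11 + £51.12 = £53.23
LED bulb: £9.77 + (5/1000) kW × 2000 h × £0.36 = £9.77 + £3.6 = £13.37
Saving = £53.23 − £13.37 = £39.86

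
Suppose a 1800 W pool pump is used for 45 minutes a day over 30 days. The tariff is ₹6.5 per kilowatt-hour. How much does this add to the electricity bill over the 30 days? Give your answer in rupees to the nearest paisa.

Runtime = 45 min × 30 = 1350 min = 22.5 h
Energy = 1.8 kW × 22.5 h = 40.5 kWh
Cost = 40.5 kWh × ₹6.5/kWh = ₹263.25

₹263.25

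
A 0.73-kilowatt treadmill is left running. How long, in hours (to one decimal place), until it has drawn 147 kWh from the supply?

Hours = 147 kWh ÷ 0.73 kW = 201.4 h

201.4 h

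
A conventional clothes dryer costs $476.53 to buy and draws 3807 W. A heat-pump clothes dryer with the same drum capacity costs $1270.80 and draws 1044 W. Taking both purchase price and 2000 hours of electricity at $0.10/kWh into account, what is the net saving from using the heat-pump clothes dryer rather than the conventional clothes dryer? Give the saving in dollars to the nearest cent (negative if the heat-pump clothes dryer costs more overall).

-$241.67

conventional clothes dryer: $476.53 + (3807/1000) kW × 2000 h × $0.10 = $476.53 + $761.4 = $1237.93
heat-pump clothes dryer: $1270.80 + (1044/1000) kW × 2000 h × $0.10 = $1270.80 + $208.8 = $1479.6
Saving = $1237.93 − $1479.6 = −$241.67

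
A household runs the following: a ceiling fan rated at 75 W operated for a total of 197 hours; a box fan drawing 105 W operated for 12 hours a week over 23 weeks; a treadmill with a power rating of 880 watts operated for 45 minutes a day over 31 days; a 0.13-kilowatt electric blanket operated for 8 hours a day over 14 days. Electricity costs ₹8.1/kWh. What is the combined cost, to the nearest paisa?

ceiling fan: 0.075 kW × 197 h = 14.775 kWh
box fan: Runtime = 12 h/week × 23 weeks = 276 h
box fan: 0.105 kW × 276 h = 28.98 kWh
treadmill: Runtime = 45 min × 31 = 1395 min = 23.25 h
treadmill: 0.88 kW × 23.25 h = 20.46 kWh
electric blanket: Runtime = 8 h/day × 14 days = 112 h
electric blanket: 0.13 kW × 112 h = 14.56 kWh
Total energy = 78.775 kWh
Cost = 78.775 × ₹8.1 = ₹638.08

₹638.08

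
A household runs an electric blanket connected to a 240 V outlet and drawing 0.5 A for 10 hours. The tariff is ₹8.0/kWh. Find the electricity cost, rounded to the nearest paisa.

₹9.60

Power = 0.5 A × 240 V = 120 W = 0.12 kW
Energy = 0.12 kW × 10 h = 1.2 kWh
Cost = 1.2 kWh × ₹8.0/kWh = ₹9.60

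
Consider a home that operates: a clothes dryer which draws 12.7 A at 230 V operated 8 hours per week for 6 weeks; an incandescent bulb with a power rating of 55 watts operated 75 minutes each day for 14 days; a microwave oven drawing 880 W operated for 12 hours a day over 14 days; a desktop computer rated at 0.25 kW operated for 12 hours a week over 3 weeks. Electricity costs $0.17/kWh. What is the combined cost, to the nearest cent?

$50.66

clothes dryer: Power = 12.7 A × 230 V = 2921 W = 2.921 kW
clothes dryer: Runtime = 8 h/week × 6 weeks = 48 h
clothes dryer: 2.921 kW × 48 h = 140.208 kWh
incandescent bulb: Runtime = 75 min × 14 = 1050 min = 17.5 h
incandescent bulb: 0.055 kW × 17.5 h = 0.9625 kWh
microwave oven: Runtime = 12 h/day × 14 days = 168 h
microwave oven: 0.88 kW × 168 h = 147.84 kWh
desktop computer: Runtime = 12 h/week × 3 weeks = 36 h
desktop computer: 0.25 kW × 36 h = 9 kWh
Total energy = 298.0105 kWh
Cost = 298.0105 × $0.17 = $50.66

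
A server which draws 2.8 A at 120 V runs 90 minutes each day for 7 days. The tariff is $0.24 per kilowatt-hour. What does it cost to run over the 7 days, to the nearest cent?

Power = 2.8 A × 120 V = 336 W = 0.336 kW
Runtime = 90 min × 7 = 630 min = 10.5 h
Energy = 0.336 kW × 10.5 h = 3.528 kWh
Cost = 3.528 kWh × $0.24/kWh = $0.85

$0.85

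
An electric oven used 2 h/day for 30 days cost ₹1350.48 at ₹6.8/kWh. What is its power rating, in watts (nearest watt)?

Energy = ₹1350.48 ÷ ₹6.8/kWh = 198.6 kWh
Runtime = 2 h/day × 30 days = 60 h
Power = 198.6 kWh ÷ 60 h = 3.31 kW = 3310 W

3310 W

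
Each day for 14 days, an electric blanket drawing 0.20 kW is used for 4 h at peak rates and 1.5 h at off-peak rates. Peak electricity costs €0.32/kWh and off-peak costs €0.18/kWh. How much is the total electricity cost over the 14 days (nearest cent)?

€4.34

Peak energy = 0.2 kW × 4 h × 14 = 11.2 kWh
Off-peak energy = 0.2 kW × 1.5 h × 14 = 4.2 kWh
Cost = 11.2 × €0.32 + 4.2 × €0.18 = €3.584 + €0.756 = €4.34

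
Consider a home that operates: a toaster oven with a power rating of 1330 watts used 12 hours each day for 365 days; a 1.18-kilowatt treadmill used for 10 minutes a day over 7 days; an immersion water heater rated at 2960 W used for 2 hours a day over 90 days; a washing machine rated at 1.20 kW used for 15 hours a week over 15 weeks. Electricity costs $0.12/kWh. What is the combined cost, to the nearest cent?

$795.55

toaster oven: Runtime = 12 h/day × 365 days = 4380 h
toaster oven: 1.33 kW × 4380 h = 5825.4 kWh
treadmill: Runtime = 10 min × 7 = 70 min = 1.166666… h
treadmill: 1.18 kW × 1.166666… h = 1.376666… kWh
immersion water heater: Runtime = 2 h/day × 90 days = 180 h
immersion water heater: 2.96 kW × 180 h = 532.8 kWh
washing machine: Runtime = 15 h/week × 15 weeks = 225 h
washing machine: 1.2 kW × 225 h = 270 kWh
Total energy = 6629.576666… kWh
Cost = 6629.576666… × $0.12 = $795.55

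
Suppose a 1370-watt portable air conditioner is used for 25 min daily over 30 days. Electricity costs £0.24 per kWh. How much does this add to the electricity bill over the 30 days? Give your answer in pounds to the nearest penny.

Runtime = 25 min × 30 = 750 min = 12.5 h
Energy = 1.37 kW × 12.5 h = 17.125 kWh
Cost = 17.125 kWh × £0.24/kWh = £4.11

£4.11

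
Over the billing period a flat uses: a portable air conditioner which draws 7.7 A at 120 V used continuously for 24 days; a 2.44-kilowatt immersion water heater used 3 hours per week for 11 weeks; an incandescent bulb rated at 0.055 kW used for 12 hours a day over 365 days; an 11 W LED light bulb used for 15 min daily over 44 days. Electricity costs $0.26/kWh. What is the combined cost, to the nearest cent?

$221.98

portable air conditioner: Power = 7.7 A × 120 V = 924 W = 0.924 kW
portable air conditioner: Runtime = 24 h × 24 = 576 h
portable air conditioner: 0.924 kW × 576 h = 532.224 kWh
immersion water heater: Runtime = 3 h/week × 11 weeks = 33 h
immersion water heater: 2.44 kW × 33 h = 80.52 kWh
incandescent bulb: Runtime = 12 h/day × 365 days = 4380 h
incandescent bulb: 0.055 kW × 4380 h = 240.9 kWh
LED light bulb: Runtime = 15 min × 44 = 660 min = 11 h
LED light bulb: 0.011 kW × 11 h = 0.121 kWh
Total energy = 853.765 kWh
Cost = 853.765 × $0.26 = $221.98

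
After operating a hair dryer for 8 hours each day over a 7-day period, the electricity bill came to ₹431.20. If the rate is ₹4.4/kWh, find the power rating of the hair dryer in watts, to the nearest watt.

Energy = ₹431.20 ÷ ₹4.4/kWh = 98 kWh
Runtime = 8 h/day × 7 days = 56 h
Power = 98 kWh ÷ 56 h = 1.75 kW = 1750 W

1750 W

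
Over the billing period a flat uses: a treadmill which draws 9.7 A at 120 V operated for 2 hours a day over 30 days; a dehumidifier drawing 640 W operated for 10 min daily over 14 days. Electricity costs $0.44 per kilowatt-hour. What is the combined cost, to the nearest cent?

$31.39

treadmill: Power = 9.7 A × 120 V = 1164 W = 1.164 kW
treadmill: Runtime = 2 h/day × 30 days = 60 h
treadmill: 1.164 kW × 60 h = 69.84 kWh
dehumidifier: Runtime = 10 min × 14 = 140 min = 2.333333… h
dehumidifier: 0.64 kW × 2.333333… h = 1.493333… kWh
Total energy = 71.333333… kWh
Cost = 71.333333… × $0.44 = $31.39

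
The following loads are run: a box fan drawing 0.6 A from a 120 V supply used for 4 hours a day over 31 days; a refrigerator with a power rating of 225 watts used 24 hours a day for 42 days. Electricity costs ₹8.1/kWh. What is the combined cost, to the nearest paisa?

₹1909.40

box fan: Power = 0.6 A × 120 V = 72 W = 0.072 kW
box fan: Runtime = 4 h/day × 31 days = 124 h
box fan: 0.072 kW × 124 h = 8.928 kWh
refrigerator: Runtime = 24 h × 42 = 1008 h
refrigerator: 0.225 kW × 1008 h = 226.8 kWh
Total energy = 235.728 kWh
Cost = 235.728 × ₹8.1 = ₹1909.40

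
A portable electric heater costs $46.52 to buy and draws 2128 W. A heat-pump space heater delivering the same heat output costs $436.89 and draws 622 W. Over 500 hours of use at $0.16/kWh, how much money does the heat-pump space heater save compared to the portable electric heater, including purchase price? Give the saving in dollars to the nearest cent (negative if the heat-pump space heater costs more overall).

-$269.89

portable electric heater: $46.52 + (2128/1000) kW × 500 h × $0.16 = $46.52 + $170.24 = $216.76
heat-pump space heater: $436.89 + (622/1000) kW × 500 h × $0.16 = $436.89 + $49.76 = $486.65
Saving = $216.76 − $486.65 = −$269.89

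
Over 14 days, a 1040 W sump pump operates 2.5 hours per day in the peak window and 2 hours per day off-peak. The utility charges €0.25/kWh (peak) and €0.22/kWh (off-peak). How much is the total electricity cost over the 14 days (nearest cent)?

€15.51

Peak energy = 1.04 kW × 2.5 h × 14 = 36.4 kWh
Off-peak energy = 1.04 kW × 2 h × 14 = 29.12 kWh
Cost = 36.4 × €0.25 + 29.12 × €0.22 = €9.1 + €6.4064 = €15.51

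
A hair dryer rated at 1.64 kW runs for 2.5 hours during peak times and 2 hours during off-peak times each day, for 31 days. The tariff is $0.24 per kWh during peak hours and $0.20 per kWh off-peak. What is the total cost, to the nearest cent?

Peak energy = 1.64 kW × 2.5 h × 31 = 127.1 kWh
Off-peak energy = 1.64 kW × 2 h × 31 = 101.68 kWh
Cost = 127.1 × $0.24 + 101.68 × $0.20 = $30.504 + $20.336 = $50.84

$50.84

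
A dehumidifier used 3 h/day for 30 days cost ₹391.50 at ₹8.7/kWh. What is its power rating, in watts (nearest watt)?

Energy = ₹391.50 ÷ ₹8.7/kWh = 45 kWh
Runtime = 3 h/day × 30 days = 90 h
Power = 45 kWh ÷ 90 h = 0.5 kW = 500 W

500 W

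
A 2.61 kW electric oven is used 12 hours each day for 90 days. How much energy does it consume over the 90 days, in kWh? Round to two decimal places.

2818.80 kWh

Runtime = 12 h/day × 90 days = 1080 h
Energy = 2.61 kW × 1080 h = 2818.8 kWh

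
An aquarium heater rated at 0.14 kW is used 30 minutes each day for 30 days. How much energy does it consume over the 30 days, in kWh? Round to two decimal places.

Runtime = 30 min × 30 = 900 min = 15 h
Energy = 0.14 kW × 15 h = 2.1 kWh

2.10 kWh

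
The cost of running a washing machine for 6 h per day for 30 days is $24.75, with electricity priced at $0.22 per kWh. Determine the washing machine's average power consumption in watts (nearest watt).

Energy = $24.75 ÷ $0.22/kWh = 112.5 kWh
Runtime = 6 h/day × 30 days = 180 h
Power = 112.5 kWh ÷ 180 h = 0.625 kW = 625 W

625 W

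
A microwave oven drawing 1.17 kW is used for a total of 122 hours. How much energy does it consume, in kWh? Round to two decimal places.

Energy = 1.17 kW × 122 h = 142.74 kWh

142.74 kWh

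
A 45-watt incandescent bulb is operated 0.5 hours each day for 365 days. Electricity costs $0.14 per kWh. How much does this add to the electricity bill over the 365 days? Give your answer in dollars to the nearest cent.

Runtime = 0.5 h/day × 365 days = 182.5 h
Energy = 0.045 kW × 182.5 h = 8.2125 kWh
Cost = 8.2125 kWh × $0.14/kWh = $1.15

$1.15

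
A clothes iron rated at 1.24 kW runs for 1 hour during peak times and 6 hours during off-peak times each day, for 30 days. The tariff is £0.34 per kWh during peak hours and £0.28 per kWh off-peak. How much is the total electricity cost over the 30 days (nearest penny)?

£75.14

Peak energy = 1.24 kW × 1 h × 30 = 37.2 kWh
Off-peak energy = 1.24 kW × 6 h × 30 = 223.2 kWh
Cost = 37.2 × £0.34 + 223.2 × £0.28 = £12.648 + £62.496 = £75.14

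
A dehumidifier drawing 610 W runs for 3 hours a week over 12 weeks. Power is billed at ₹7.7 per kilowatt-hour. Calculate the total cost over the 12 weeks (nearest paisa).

₹169.09

Runtime = 3 h/week × 12 weeks = 36 h
Energy = 0.61 kW × 36 h = 21.96 kWh
Cost = 21.96 kWh × ₹7.7/kWh = ₹169.09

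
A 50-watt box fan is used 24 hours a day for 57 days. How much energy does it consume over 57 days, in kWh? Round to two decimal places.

68.40 kWh

Runtime = 24 h × 57 = 1368 h
Energy = 0.05 kW × 1368 h = 68.4 kWh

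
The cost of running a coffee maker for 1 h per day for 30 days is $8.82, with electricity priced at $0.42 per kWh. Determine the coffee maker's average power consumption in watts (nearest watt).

Energy = $8.82 ÷ $0.42/kWh = 21 kWh
Runtime = 1 h/day × 30 days = 30 h
Power = 21 kWh ÷ 30 h = 0.7 kW = 700 W

700 W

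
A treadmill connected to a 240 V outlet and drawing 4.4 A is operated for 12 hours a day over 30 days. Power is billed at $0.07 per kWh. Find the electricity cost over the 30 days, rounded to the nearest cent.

Power = 4.4 A × 240 V = 1056 W = 1.056 kW
Runtime = 12 h/day × 30 days = 360 h
Energy = 1.056 kW × 360 h = 380.16 kWh
Cost = 380.16 kWh × $0.07/kWh = $26.61

$26.61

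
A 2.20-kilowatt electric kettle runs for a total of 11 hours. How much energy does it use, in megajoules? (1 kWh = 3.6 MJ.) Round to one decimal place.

Energy = 2.2 kW × 11 h = 24.2 kWh
= 24.2 × 3.6 MJ = 87.1 MJ

87.1 MJ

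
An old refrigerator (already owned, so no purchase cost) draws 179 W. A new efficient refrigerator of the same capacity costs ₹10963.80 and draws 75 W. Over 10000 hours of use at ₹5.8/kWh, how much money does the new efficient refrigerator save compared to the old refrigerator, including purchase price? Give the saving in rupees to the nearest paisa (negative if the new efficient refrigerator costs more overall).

-₹4931.80

old refrigerator: ₹0.00 + (179/1000) kW × 10000 h × ₹5.8 = ₹0.00 + ₹10382 = ₹10382
new efficient refrigerator: ₹10963.80 + (75/1000) kW × 10000 h × ₹5.8 = ₹10963.80 + ₹4350 = ₹15313.8
Saving = ₹10382 − ₹15313.8 = −₹4931.8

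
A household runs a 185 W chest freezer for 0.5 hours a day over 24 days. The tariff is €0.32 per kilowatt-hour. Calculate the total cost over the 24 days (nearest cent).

€0.71

Runtime = 0.5 h/day × 24 days = 12 h
Energy = 0.185 kW × 12 h = 2.22 kWh
Cost = 2.22 kWh × €0.32/kWh = €0.71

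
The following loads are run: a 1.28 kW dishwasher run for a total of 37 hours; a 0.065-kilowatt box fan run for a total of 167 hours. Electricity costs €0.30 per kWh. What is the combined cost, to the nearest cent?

€17.46

dishwasher: 1.28 kW × 37 h = 47.36 kWh
box fan: 0.065 kW × 167 h = 10.855 kWh
Total energy = 58.215 kWh
Cost = 58.215 × €0.30 = €17.46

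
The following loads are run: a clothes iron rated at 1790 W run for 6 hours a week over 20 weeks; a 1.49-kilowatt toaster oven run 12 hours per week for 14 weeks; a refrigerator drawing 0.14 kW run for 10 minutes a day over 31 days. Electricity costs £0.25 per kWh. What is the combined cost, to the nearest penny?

£116.46

clothes iron: Runtime = 6 h/week × 20 weeks = 120 h
clothes iron: 1.79 kW × 120 h = 214.8 kWh
toaster oven: Runtime = 12 h/week × 14 weeks = 168 h
toaster oven: 1.49 kW × 168 h = 250.32 kWh
refrigerator: Runtime = 10 min × 31 = 310 min = 5.166666… h
refrigerator: 0.14 kW × 5.166666… h = 0.723333… kWh
Total energy = 465.843333… kWh
Cost = 465.843333… × £0.25 = £116.46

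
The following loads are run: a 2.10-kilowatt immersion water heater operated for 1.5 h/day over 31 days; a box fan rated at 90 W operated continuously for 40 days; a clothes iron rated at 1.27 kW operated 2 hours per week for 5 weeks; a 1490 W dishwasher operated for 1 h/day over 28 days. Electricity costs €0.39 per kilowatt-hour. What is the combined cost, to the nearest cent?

immersion water heater: Runtime = 1.5 h/day × 31 days = 46.5 h
immersion water heater: 2.1 kW × 46.5 h = 97.65 kWh
box fan: Runtime = 24 h × 40 = 960 h
box fan: 0.09 kW × 960 h = 86.4 kWh
clothes iron: Runtime = 2 h/week × 5 weeks = 10 h
clothes iron: 1.27 kW × 10 h = 12.7 kWh
dishwasher: Runtime = 1 h/day × 28 days = 28 h
dishwasher: 1.49 kW × 28 h = 41.72 kWh
Total energy = 238.47 kWh
Cost = 238.47 × €0.39 = €93.00

€93.00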